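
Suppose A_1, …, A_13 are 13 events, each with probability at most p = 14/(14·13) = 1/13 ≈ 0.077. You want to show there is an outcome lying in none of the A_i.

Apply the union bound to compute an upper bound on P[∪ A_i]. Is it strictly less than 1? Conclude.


Union bound: P[∪_{i=1}^{13} A_i] ≤ Σ_i P[A_i] ≤ 13·p = 13·(1/13) = 1.
Numerically: 1 ≈ 1.000.
Is 1 < 1? NO.
Since the bound 1 is ≥ 1, the union bound is uninformative here; it does NOT by itself certify existence.

13·p = 1 ≈ 1.000; existence NOT certified by the union bound.


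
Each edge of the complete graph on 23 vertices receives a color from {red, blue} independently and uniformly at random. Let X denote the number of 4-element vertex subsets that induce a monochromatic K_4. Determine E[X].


Let X = Σ_S X_S over the C(23, 4) = 8855 subsets S of size 4, where X_S = 1 if the K_4 on S is monochromatic.
For a fixed S, the K_4 on S has C(4, 2) = 6 edges. P[all 6 edges red] = (1/2)^6, and likewise for blue, so P[monochromatic] = 2·(1/2)^6 = 2^{1 − 6} = 1/32.
By linearity of expectation: E[X] = C(23, 4) · 2^{1 − 6} = 8855 · 1/32 = 8855/32.
Numerically: E[X] ≈ 276.718750.

E[X] = C(23,4)·2^(1−C(4,2)) = 8855/32 ≈ 276.718750.


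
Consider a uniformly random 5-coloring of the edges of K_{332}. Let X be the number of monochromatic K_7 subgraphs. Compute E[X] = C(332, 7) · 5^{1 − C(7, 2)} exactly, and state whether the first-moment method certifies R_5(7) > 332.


E[X] = C(332, 7) · 5^{1 − 21} = 82772214646616 · 5^{−20} = 82772214646616/95367431640625.
As a reduced fraction: E[X] = 82772214646616/95367431640625 ≈ 0.8679296.
Is E[X] < 1? YES.
Since E[X] < 1, there exists a 5-coloring of K_{332} with no monochromatic K_7; hence R_5(7) > 332.

E[X] = 82772214646616/95367431640625 ≈ 0.8679296; E[X] < 1, so R_5(7) > 332.


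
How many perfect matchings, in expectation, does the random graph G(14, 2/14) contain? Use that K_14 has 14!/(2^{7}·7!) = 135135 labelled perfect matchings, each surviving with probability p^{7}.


K_14 has 14!/(2^{7}·7!) = 135135 labelled perfect matchings.
For each such perfect matching H, let X_H = 1 if all 7 edges of H are present in G. Then P[X_H = 1] = p^{7} = (1/7)^{7} = 1/823543.
By linearity of expectation: E[X] = Σ_H E[X_H] = 135135 · p^{7} = 135135 · 1/823543 = 19305/117649.
Numerically: E[X] ≈ 0.1641.

E[X] = 135135 · (1/7)^{7} = 19305/117649 ≈ 0.1641.


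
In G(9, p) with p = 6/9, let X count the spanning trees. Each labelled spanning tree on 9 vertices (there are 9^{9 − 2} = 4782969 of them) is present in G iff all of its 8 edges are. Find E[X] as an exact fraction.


K_9 has 9^{9 − 2} = 4782969 labelled spanning trees.
For each such spanning tree H, let X_H = 1 if all 8 edges of H are present in G. Then P[X_H = 1] = p^{8} = (2/3)^{8} = 256/6561.
By linearity of expectation: E[X] = Σ_H E[X_H] = 4782969 · p^{8} = 4782969 · 256/6561 = 186624.
Numerically: E[X] ≈ 1.87e+05.

E[X] = 4782969 · (2/3)^{8} = 186624 ≈ 1.87e+05.


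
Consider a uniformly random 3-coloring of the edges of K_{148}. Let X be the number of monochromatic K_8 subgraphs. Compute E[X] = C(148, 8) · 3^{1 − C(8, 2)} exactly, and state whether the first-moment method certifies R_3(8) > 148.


E[X] = C(148, 8) · 3^{1 − 28} = 4709614623714 · 3^{−27} = 4709614623714/7625597484987.
As a reduced fraction: E[X] = 523290513746/847288609443 ≈ 0.617606.
Is E[X] < 1? YES.
Since E[X] < 1, there exists a 3-coloring of K_{148} with no monochromatic K_8; hence R_3(8) > 148.

E[X] = 523290513746/847288609443 ≈ 0.617606; E[X] < 1, so R_3(8) > 148.


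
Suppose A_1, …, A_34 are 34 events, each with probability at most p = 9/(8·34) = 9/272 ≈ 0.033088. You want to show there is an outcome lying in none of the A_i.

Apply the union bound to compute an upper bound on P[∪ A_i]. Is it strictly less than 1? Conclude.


Union bound: P[∪_{i=1}^{34} A_i] ≤ Σ_i P[A_i] ≤ 34·p = 34·(9/272) = 9/8.
Numerically: 9/8 ≈ 1.125000.
Is 9/8 < 1? NO.
Since the bound 9/8 is ≥ 1, the union bound is uninformative here; it does NOT by itself certify existence.

34·p = 9/8 ≈ 1.125000; existence NOT certified by the union bound.


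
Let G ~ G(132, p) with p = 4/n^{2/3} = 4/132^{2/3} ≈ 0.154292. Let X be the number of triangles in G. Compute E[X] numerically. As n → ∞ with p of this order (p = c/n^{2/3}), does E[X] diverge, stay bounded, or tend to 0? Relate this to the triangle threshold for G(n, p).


Number of potential triangles: C(132, 3) = 374660.
Each occurs with probability p³ ≈ (0.154292)³ ≈ 3.67309458e-03.
By linearity: E[X] = C(132, 3)·p³ ≈ 374660 · 3.67309458e-03 ≈ 1376.161616.
Since α = 2/3 < 1, p = c/n^{2/3} ≫ 1/n is above the triangle threshold p ~ 1/n. Asymptotically E[X] ~ (c³/6)·n^{3(1−α)} = (4³/6)·n^{1} → ∞; triangles are abundant w.h.p.

E[X] ≈ 1376.161616; in regime p = Θ(1/n^{2/3}) E[X] diverges (above the triangle threshold p ~ 1/n).


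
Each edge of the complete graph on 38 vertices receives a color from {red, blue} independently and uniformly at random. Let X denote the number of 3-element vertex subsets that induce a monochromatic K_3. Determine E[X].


Let X = Σ_S X_S over the C(38, 3) = 8436 subsets S of size 3, where X_S = 1 if the K_3 on S is monochromatic.
For a fixed S, the K_3 on S has C(3, 2) = 3 edges. P[all 3 edges red] = (1/2)^3, and likewise for blue, so P[monochromatic] = 2·(1/2)^3 = 2^{1 − 3} = 1/4.
By linearity of expectation: E[X] = C(38, 3) · 2^{1 − 3} = 8436 · 1/4 = 2109.
Numerically: E[X] ≈ 2109.000000.

E[X] = C(38,3)·2^(1−C(3,2)) = 2109 ≈ 2109.000000.


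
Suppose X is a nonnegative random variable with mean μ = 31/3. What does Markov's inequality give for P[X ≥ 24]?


μ = E[X] = 31/3, a = 24.
Markov: P[X ≥ 24] ≤ μ/a = (31/3)/24 = 31/72.
Numerically: ≈ 0.431.
(Since a = 24 > μ = 10.333, the bound 31/72 is < 1 and informative.)

P[X ≥ 24] ≤ 31/72 ≈ 0.431.


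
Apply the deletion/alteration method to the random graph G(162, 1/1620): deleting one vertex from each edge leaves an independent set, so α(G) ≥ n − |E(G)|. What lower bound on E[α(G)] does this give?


E[|E(G)|] = C(162, 2)·p = 13041 · (1/1620) = 161/20.
E[α(G)] ≥ n − E[|E(G)|] = 162 − 161/20 = 3079/20.
Numerically: ≈ 153.950.
(This is only a lower bound; the true E[α(G)] may be larger.)

E[α(G)] ≥ 3079/20 ≈ 153.950.


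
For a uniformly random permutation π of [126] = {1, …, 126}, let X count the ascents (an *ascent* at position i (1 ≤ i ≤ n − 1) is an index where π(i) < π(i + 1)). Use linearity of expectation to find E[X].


Write X = Σ X_I over i = 1, …, 125, with X_I the indicator of one ascent.
There are 125 indicators.
For each fixed i, the pair (π(i), π(i+1)) is a uniformly random ordered pair of distinct values from {1, …, 126}; by symmetry P[π(i) < π(i+1)] = 1/2.
By linearity: E[X] = 125 · (1/2) = (126 − 1) · (1/2) = 125/2 ≈ 62.50000.

E[X] = 125/2 = 62.50000.


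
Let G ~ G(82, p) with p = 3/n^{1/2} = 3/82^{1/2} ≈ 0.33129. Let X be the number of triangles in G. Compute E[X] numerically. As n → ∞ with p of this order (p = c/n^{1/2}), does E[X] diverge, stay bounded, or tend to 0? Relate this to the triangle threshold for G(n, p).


Number of potential triangles: C(82, 3) = 88560.
Each occurs with probability p³ ≈ (0.33129)³ ≈ 3.6361600e-02.
By linearity: E[X] = C(82, 3)·p³ ≈ 88560 · 3.6361600e-02 ≈ 3220.18330.
Since α = 1/2 < 1, p = c/n^{1/2} ≫ 1/n is above the triangle threshold p ~ 1/n. Asymptotically E[X] ~ (c³/6)·n^{3(1−α)} = (3³/6)·n^{1.5} → ∞; triangles are abundant w.h.p.

E[X] ≈ 3220.18330; in regime p = Θ(1/n^{1/2}) E[X] diverges (above the triangle threshold p ~ 1/n).


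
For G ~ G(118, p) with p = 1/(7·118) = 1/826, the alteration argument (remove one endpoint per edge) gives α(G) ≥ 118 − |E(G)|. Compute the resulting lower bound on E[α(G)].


E[|E(G)|] = C(118, 2)·p = 6903 · (1/826) = 117/14.
E[α(G)] ≥ n − E[|E(G)|] = 118 − 117/14 = 1535/14.
Numerically: ≈ 109.6429.
(This is only a lower bound; the true E[α(G)] may be larger.)

E[α(G)] ≥ 1535/14 ≈ 109.6429.


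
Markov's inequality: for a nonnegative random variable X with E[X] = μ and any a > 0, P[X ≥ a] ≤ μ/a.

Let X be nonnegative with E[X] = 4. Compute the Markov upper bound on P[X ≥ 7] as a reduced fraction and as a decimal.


μ = E[X] = 4, a = 7.
Markov: P[X ≥ 7] ≤ μ/a = (4)/7 = 4/7.
Numerically: ≈ 0.571.
(Since a = 7 > μ = 4.000, the bound 4/7 is < 1 and informative.)

P[X ≥ 7] ≤ 4/7 ≈ 0.571.


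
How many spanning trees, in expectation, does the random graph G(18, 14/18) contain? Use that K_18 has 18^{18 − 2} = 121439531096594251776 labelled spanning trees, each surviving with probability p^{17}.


K_18 has 18^{18 − 2} = 121439531096594251776 labelled spanning trees.
For each such spanning tree H, let X_H = 1 if all 17 edges of H are present in G. Then P[X_H = 1] = p^{17} = (7/9)^{17} = 232630513987207/16677181699666569.
By linearity: E[X] = Σ_H E[X_H] = 121439531096594251776 · p^{17} = 121439531096594251776 · 232630513987207/16677181699666569 = 15245673364665597952/9.
Numerically: E[X] ≈ 1.69e+18.

E[X] = 121439531096594251776 · (7/9)^{17} = 15245673364665597952/9 ≈ 1.69e+18.


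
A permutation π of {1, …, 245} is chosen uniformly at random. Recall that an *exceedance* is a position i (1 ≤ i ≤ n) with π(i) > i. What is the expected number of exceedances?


Write X = Σ_{i=1}^{245} X_i, where X_i = 1_{π(i) > i}.
For each fixed i, π(i) is uniform over {1, …, 245} (marginal of a uniform permutation), so P[π(i) > i] = (n − i)/n. Summing: Σ_{i=1}^{245} (n − i)/n = (0 + 1 + … + 244)/245 = 245(245 − 1)/(2·245) = (245 − 1)/2.
Hence E[X] = Σ_{i=1}^{245} (245 − i)/245 = 122 ≈ 122.000.

E[X] = 122 = 122.000.


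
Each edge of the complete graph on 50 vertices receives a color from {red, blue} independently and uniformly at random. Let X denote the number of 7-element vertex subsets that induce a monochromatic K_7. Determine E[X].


Let X = Σ_S X_S over the C(50, 7) = 99884400 subsets S of size 7, where X_S = 1 if the K_7 on S is monochromatic.
For a fixed S, the K_7 on S has C(7, 2) = 21 edges. P[all 21 edges red] = (1/2)^21, and likewise for blue, so P[monochromatic] = 2·(1/2)^21 = 2^{1 − 21} = 1/1048576.
By linearity of expectation: E[X] = C(50, 7) · 2^{1 − 21} = 99884400 · 1/1048576 = 6242775/65536.
Numerically: E[X] ≈ 95.257187.

E[X] = C(50,7)·2^(1−C(7,2)) = 6242775/65536 ≈ 95.257187.


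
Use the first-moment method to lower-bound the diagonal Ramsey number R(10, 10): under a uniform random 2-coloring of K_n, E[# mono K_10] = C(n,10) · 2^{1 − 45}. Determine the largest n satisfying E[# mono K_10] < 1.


We need C(n, 10) · 2^{1 − 45} < 1, i.e. C(n, 10) < 2^{45 − 1} = 17592186044416.
Check values of n near the boundary:
  n = 99: C(99, 10) = 15579278510796; 15579278510796 < 17592186044416? YES
  n = 100: C(100, 10) = 17310309456440; 17310309456440 < 17592186044416? YES
  n = 101: C(101, 10) = 19212541264840; 19212541264840 < 17592186044416? NO
The largest n with C(n, 10) < 17592186044416 is n = 100 (where E[X] = 2163788682055/2199023255552 ≈ 0.9839772). Hence R(10, 10) > 100, i.e. R(10, 10) ≥ 101.

Largest n = 100; hence R(10, 10) > 100.


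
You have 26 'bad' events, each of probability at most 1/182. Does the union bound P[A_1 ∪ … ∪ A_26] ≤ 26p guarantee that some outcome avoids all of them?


Union bound: P[∪_{i=1}^{26} A_i] ≤ Σ_i P[A_i] ≤ 26·p = 26·(1/182) = 1/7.
Numerically: 1/7 ≈ 0.143.
Is 1/7 < 1? YES.
Since P[∪ A_i] ≤ 1/7 < 1, the complement has P[∩ A_i^c] ≥ 1 − 1/7 = 6/7 > 0, so some outcome avoids every A_i.

26·p = 1/7 ≈ 0.143; existence CERTIFIED by the union bound.


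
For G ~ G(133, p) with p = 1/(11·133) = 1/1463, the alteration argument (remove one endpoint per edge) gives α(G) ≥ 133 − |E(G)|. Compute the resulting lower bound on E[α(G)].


E[|E(G)|] = C(133, 2)·p = 8778 · (1/1463) = 6.
E[α(G)] ≥ n − E[|E(G)|] = 133 − 6 = 127.
Numerically: ≈ 127.000000.
(This is only a lower bound; the true E[α(G)] may be larger.)

E[α(G)] ≥ 127 ≈ 127.000000.


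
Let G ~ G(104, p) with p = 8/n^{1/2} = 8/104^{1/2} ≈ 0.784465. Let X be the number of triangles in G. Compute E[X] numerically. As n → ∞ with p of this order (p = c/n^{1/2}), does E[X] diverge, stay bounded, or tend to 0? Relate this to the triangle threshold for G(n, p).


Number of potential triangles: C(104, 3) = 182104.
Each occurs with probability p³ ≈ (0.784465)³ ≈ 4.82747410e-01.
By linearity: E[X] = C(104, 3)·p³ ≈ 182104 · 4.82747410e-01 ≈ 87910.234273.
Since α = 1/2 < 1, p = c/n^{1/2} ≫ 1/n is above the triangle threshold p ~ 1/n. Asymptotically E[X] ~ (c³/6)·n^{3(1−α)} = (8³/6)·n^{1.5} → ∞; triangles are abundant w.h.p.

E[X] ≈ 87910.234273; in regime p = Θ(1/n^{1/2}) E[X] diverges (above the triangle threshold p ~ 1/n).


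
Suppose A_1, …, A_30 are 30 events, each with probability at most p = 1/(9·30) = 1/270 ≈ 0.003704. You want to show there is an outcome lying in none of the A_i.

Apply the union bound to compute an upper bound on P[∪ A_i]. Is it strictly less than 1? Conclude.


Union bound: P[∪_{i=1}^{30} A_i] ≤ Σ_i P[A_i] ≤ 30·p = 30·(1/270) = 1/9.
Numerically: 1/9 ≈ 0.111111.
Is 1/9 < 1? YES.
Since P[∪ A_i] ≤ 1/9 < 1, the complement has P[∩ A_i^c] ≥ 1 − 1/9 = 8/9 > 0, so some outcome avoids every A_i.

30·p = 1/9 ≈ 0.111111; existence CERTIFIED by the union bound.


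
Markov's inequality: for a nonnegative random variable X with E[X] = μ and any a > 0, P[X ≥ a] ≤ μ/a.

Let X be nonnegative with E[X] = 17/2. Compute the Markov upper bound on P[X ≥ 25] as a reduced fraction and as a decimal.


μ = E[X] = 17/2, a = 25.
Markov: P[X ≥ 25] ≤ μ/a = (17/2)/25 = 17/50.
Numerically: ≈ 0.3400.
(Since a = 25 > μ = 8.5000, the bound 17/50 is < 1 and informative.)

P[X ≥ 25] ≤ 17/50 ≈ 0.3400.


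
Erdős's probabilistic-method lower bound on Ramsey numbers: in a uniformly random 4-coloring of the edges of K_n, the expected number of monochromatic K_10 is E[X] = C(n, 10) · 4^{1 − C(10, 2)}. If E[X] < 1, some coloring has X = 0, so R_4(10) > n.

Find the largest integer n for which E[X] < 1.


We need C(n, 10) · 4^{1 − 45} < 1, i.e. C(n, 10) < 4^{45 − 1} = 309485009821345068724781056.
Check values of n near the boundary:
  n = 2018: C(2018, 10) = 301820606687612220663963508; 301820606687612220663963508 < 309485009821345068724781056? YES
  n = 2019: C(2019, 10) = 303322949179835278009229628; 303322949179835278009229628 < 309485009821345068724781056? YES
  n = 2020: C(2020, 10) = 304832018578739931133653656; 304832018578739931133653656 < 309485009821345068724781056? YES
  n = 2021: C(2021, 10) = 306347841644770462864800616; 306347841644770462864800616 < 309485009821345068724781056? YES
  n = 2022: C(2022, 10) = 307870445231474093395937796; 307870445231474093395937796 < 309485009821345068724781056? YES
  n = 2023: C(2023, 10) = 309399856285778485315440716; 309399856285778485315440716 < 309485009821345068724781056? YES
  n = 2024: C(2024, 10) = 310936101848269937576192656; 310936101848269937576192656 < 309485009821345068724781056? NO
  n = 2025: C(2025, 10) = 312479209053472269772600560; 312479209053472269772600560 < 309485009821345068724781056? NO
  n = 2026: C(2026, 10) = 314029205130126398094885285; 314029205130126398094885285 < 309485009821345068724781056? NO
The largest n with C(n, 10) < 309485009821345068724781056 is n = 2023 (where E[X] = 77349964071444621328860179/77371252455336267181195264 ≈ 0.9997249). Hence R_4(10) > 2023, i.e. R_4(10) ≥ 2024.

Largest n = 2023; hence R_4(10) > 2023.


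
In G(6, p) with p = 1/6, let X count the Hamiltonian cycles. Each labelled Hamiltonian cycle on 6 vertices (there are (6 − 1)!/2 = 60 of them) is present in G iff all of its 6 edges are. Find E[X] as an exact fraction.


K_6 has (6 − 1)!/2 = 60 labelled Hamiltonian cycles.
For each such Hamiltonian cycle H, let X_H = 1 if all 6 edges of H are present in G. Then P[X_H = 1] = p^{6} = (1/6)^{6} = 1/46656.
By linearity: E[X] = Σ_H E[X_H] = 60 · p^{6} = 60 · 1/46656 = 5/3888.
Numerically: E[X] ≈ 0.00129.

E[X] = 60 · (1/6)^{6} = 5/3888 ≈ 0.00129.


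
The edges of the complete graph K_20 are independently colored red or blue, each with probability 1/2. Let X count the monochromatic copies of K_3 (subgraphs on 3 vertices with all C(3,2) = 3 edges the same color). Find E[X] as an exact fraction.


Let X = Σ_S X_S over the C(20, 3) = 1140 subsets S of size 3, where X_S = 1 if the K_3 on S is monochromatic.
For a fixed S, the K_3 on S has C(3, 2) = 3 edges. P[all 3 edges red] = (1/2)^3, and likewise for blue, so P[monochromatic] = 2·(1/2)^3 = 2^{1 − 3} = 1/4.
Summing: E[X] = C(20, 3) · 2^{1 − 3} = 1140 · 1/4 = 285.
Numerically: E[X] ≈ 285.0000.

E[X] = C(20,3)·2^(1−C(3,2)) = 285 ≈ 285.0000.


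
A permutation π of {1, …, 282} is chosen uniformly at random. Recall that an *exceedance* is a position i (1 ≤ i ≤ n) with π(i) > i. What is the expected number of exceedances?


Write X = Σ_{i=1}^{282} X_i, where X_i = 1_{π(i) > i}.
For each fixed i, π(i) is uniform over {1, …, 282} (marginal of a uniform permutation), so P[π(i) > i] = (n − i)/n. Summing: Σ_{i=1}^{282} (n − i)/n = (0 + 1 + … + 281)/282 = 282(282 − 1)/(2·282) = (282 − 1)/2.
Hence E[X] = Σ_{i=1}^{282} (282 − i)/282 = 281/2 ≈ 140.5000.

E[X] = 281/2 = 140.5000.


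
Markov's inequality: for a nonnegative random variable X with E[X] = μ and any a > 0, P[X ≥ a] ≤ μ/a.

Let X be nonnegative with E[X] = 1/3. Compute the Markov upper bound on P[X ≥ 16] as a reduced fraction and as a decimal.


μ = E[X] = 1/3, a = 16.
Markov: P[X ≥ 16] ≤ μ/a = (1/3)/16 = 1/48.
Numerically: ≈ 0.021.
(Since a = 16 > μ = 0.333, the bound 1/48 is < 1 and informative.)

P[X ≥ 16] ≤ 1/48 ≈ 0.021.


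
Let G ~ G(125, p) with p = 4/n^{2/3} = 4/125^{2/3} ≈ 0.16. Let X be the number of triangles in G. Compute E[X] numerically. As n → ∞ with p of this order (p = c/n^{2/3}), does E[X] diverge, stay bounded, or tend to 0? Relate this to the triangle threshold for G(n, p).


Number of potential triangles: C(125, 3) = 317750.
Each occurs with probability p³ ≈ (0.16)³ ≈ 4.096000e-03.
By linearity: E[X] = C(125, 3)·p³ ≈ 317750 · 4.096000e-03 ≈ 1301.5040.
Since α = 2/3 < 1, p = c/n^{2/3} ≫ 1/n is above the triangle threshold p ~ 1/n. Asymptotically E[X] ~ (c³/6)·n^{3(1−α)} = (4³/6)·n^{1} → ∞; triangles are abundant w.h.p.

E[X] ≈ 1301.5040; in regime p = Θ(1/n^{2/3}) E[X] diverges (above the triangle threshold p ~ 1/n).


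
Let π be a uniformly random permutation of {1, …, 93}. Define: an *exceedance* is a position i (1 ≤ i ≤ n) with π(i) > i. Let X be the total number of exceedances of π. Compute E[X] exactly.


Write X = Σ_{i=1}^{93} X_i, where X_i = 1_{π(i) > i}.
For each fixed i, π(i) is uniform over {1, …, 93} (marginal of a uniform permutation), so P[π(i) > i] = (n − i)/n. Summing: Σ_{i=1}^{93} (n − i)/n = (0 + 1 + … + 92)/93 = 93(93 − 1)/(2·93) = (93 − 1)/2.
Hence E[X] = Σ_{i=1}^{93} (93 − i)/93 = 46 ≈ 46.000.

E[X] = 46 = 46.000.


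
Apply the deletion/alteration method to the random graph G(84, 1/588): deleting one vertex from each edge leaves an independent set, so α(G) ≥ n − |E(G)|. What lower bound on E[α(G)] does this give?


E[|E(G)|] = C(84, 2)·p = 3486 · (1/588) = 83/14.
E[α(G)] ≥ n − E[|E(G)|] = 84 − 83/14 = 1093/14.
Numerically: ≈ 78.071429.
(This is only a lower bound; the true E[α(G)] may be larger.)

E[α(G)] ≥ 1093/14 ≈ 78.071429.


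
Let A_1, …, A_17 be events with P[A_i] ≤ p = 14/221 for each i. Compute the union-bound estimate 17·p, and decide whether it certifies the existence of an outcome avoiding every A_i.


Union bound: P[∪_{i=1}^{17} A_i] ≤ Σ_i P[A_i] ≤ 17·p = 17·(14/221) = 14/13.
Numerically: 14/13 ≈ 1.0769.
Is 14/13 < 1? NO.
Since the bound 14/13 is ≥ 1, the union bound is uninformative here; it does NOT by itself certify existence.

17·p = 14/13 ≈ 1.0769; existence NOT certified by the union bound.


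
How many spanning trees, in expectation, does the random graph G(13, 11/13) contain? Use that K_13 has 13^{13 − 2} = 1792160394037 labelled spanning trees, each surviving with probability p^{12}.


K_13 has 13^{13 − 2} = 1792160394037 labelled spanning trees.
For each such spanning tree H, let X_H = 1 if all 12 edges of H are present in G. Then P[X_H = 1] = p^{12} = (11/13)^{12} = 3138428376721/23298085122481.
By linearity: E[X] = Σ_H E[X_H] = 1792160394037 · p^{12} = 1792160394037 · 3138428376721/23298085122481 = 3138428376721/13.
Numerically: E[X] ≈ 2.41e+11.

E[X] = 1792160394037 · (11/13)^{12} = 3138428376721/13 ≈ 2.41e+11.


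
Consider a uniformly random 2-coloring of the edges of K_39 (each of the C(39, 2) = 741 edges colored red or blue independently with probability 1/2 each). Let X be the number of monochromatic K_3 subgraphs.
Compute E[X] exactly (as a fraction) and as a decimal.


Let X = Σ_S X_S over the C(39, 3) = 9139 subsets S of size 3, where X_S = 1 if the K_3 on S is monochromatic.
For a fixed S, the K_3 on S has C(3, 2) = 3 edges. P[all 3 edges red] = (1/2)^3, and likewise for blue, so P[monochromatic] = 2·(1/2)^3 = 2^{1 − 3} = 1/4.
By linearity of expectation: E[X] = C(39, 3) · 2^{1 − 3} = 9139 · 1/4 = 9139/4.
Numerically: E[X] ≈ 2284.75000.

E[X] = C(39,3)·2^(1−C(3,2)) = 9139/4 ≈ 2284.75000.


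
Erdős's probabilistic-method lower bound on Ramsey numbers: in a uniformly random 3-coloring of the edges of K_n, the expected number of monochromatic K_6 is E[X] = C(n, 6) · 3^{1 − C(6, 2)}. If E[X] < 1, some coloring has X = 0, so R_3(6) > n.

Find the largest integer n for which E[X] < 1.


We need C(n, 6) · 3^{1 − 15} < 1, i.e. C(n, 6) < 3^{15 − 1} = 4782969.
Check values of n near the boundary:
  n = 36: C(36, 6) = 1947792; 1947792 < 4782969? YES
  n = 37: C(37, 6) = 2324784; 2324784 < 4782969? YES
  n = 38: C(38, 6) = 2760681; 2760681 < 4782969? YES
  n = 39: C(39, 6) = 3262623; 3262623 < 4782969? YES
  n = 40: C(40, 6) = 3838380; 3838380 < 4782969? YES
  n = 41: C(41, 6) = 4496388; 4496388 < 4782969? YES
  n = 42: C(42, 6) = 5245786; 5245786 < 4782969? NO
The largest n with C(n, 6) < 4782969 is n = 41 (where E[X] = 1498796/1594323 ≈ 0.94008). Hence R_3(6) > 41, i.e. R_3(6) ≥ 42.

Largest n = 41; hence R_3(6) > 41.


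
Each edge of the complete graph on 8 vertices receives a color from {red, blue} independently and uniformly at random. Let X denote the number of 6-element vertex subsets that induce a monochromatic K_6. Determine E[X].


Let X = Σ_S X_S over the C(8, 6) = 28 subsets S of size 6, where X_S = 1 if the K_6 on S is monochromatic.
For a fixed S, the K_6 on S has C(6, 2) = 15 edges. P[all 15 edges red] = (1/2)^15, and likewise for blue, so P[monochromatic] = 2·(1/2)^15 = 2^{1 − 15} = 1/16384.
Summing: E[X] = C(8, 6) · 2^{1 − 15} = 28 · 1/16384 = 7/4096.
Numerically: E[X] ≈ 0.00171.

E[X] = C(8,6)·2^(1−C(6,2)) = 7/4096 ≈ 0.00171.


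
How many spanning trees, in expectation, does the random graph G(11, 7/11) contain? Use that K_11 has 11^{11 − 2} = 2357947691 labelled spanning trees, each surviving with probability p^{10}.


K_11 has 11^{11 − 2} = 2357947691 labelled spanning trees.
For each such spanning tree H, let X_H = 1 if all 10 edges of H are present in G. Then P[X_H = 1] = p^{10} = (7/11)^{10} = 282475249/25937424601.
By linearity of expectation: E[X] = Σ_H E[X_H] = 2357947691 · p^{10} = 2357947691 · 282475249/25937424601 = 282475249/11.
Numerically: E[X] ≈ 2.568e+07.

E[X] = 2357947691 · (7/11)^{10} = 282475249/11 ≈ 2.568e+07.


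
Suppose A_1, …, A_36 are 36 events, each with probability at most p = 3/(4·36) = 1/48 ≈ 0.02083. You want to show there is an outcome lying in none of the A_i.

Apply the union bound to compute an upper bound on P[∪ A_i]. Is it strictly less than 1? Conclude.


Union bound: P[∪_{i=1}^{36} A_i] ≤ Σ_i P[A_i] ≤ 36·p = 36·(1/48) = 3/4.
Numerically: 3/4 ≈ 0.75000.
Is 3/4 < 1? YES.
Since P[∪ A_i] ≤ 3/4 < 1, the complement has P[∩ A_i^c] ≥ 1 − 3/4 = 1/4 > 0, so some outcome avoids every A_i.

36·p = 3/4 ≈ 0.75000; existence CERTIFIED by the union bound.


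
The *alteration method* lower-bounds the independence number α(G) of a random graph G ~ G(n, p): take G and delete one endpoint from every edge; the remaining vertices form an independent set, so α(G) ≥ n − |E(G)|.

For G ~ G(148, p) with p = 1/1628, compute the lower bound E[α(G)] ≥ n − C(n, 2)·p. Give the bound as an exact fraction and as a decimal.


E[|E(G)|] = C(148, 2)·p = 10878 · (1/1628) = 147/22.
E[α(G)] ≥ n − E[|E(G)|] = 148 − 147/22 = 3109/22.
Numerically: ≈ 141.318.
(This is only a lower bound; the true E[α(G)] may be larger.)

E[α(G)] ≥ 3109/22 ≈ 141.318.


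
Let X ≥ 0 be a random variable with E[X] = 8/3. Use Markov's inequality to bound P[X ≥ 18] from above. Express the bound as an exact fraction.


μ = E[X] = 8/3, a = 18.
Markov: P[X ≥ 18] ≤ μ/a = (8/3)/18 = 4/27.
Numerically: ≈ 0.1481.
(Since a = 18 > μ = 2.6667, the bound 4/27 is < 1 and informative.)

P[X ≥ 18] ≤ 4/27 ≈ 0.1481.


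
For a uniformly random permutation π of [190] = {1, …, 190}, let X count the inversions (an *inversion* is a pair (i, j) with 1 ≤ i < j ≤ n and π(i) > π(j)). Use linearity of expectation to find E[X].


Write X = Σ X_I over the C(190, 2) = 17955 pairs i < j, with X_I the indicator of one inversion.
There are 17955 indicators.
For each fixed pair i < j, the values π(i) and π(j) are two distinct elements of {1, …, 190} in uniformly random order; by symmetry P[π(i) > π(j)] = 1/2.
By linearity: E[X] = 17955 · (1/2) = C(190, 2) · (1/2) = 17955/2 = 17955/2 ≈ 8977.500.

E[X] = 17955/2 = 8977.500.


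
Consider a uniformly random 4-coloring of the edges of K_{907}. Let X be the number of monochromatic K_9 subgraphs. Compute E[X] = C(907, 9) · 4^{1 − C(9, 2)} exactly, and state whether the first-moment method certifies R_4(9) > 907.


E[X] = C(907, 9) · 4^{1 − 36} = 1100045734961417331175 · 4^{−35} = 1100045734961417331175/1180591620717411303424.
As a reduced fraction: E[X] = 1100045734961417331175/1180591620717411303424 ≈ 0.932.
Is E[X] < 1? YES.
Since E[X] < 1, there exists a 4-coloring of K_{907} with no monochromatic K_9; hence R_4(9) > 907.

E[X] = 1100045734961417331175/1180591620717411303424 ≈ 0.932; E[X] < 1, so R_4(9) > 907.


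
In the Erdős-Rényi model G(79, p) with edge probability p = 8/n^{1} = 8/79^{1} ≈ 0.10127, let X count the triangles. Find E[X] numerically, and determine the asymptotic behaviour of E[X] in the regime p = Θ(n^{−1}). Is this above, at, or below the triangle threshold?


Number of potential triangles: C(79, 3) = 79079.
Each occurs with probability p³ ≈ (0.10127)³ ≈ 1.0384574e-03.
By linearity: E[X] = C(79, 3)·p³ ≈ 79079 · 1.0384574e-03 ≈ 82.12017.
Here α = 1, so p = 8/n is exactly at the triangle threshold p ~ 1/n. Asymptotically E[X] → c³/6 = 8³/6 = 256/3 ≈ 85.33333, a bounded constant. In this regime the triangle count is asymptotically Poisson(c³/6).

E[X] ≈ 82.12017; in regime p = Θ(1/n^{1}) E[X] stays bounded (at the triangle threshold p ~ 1/n).


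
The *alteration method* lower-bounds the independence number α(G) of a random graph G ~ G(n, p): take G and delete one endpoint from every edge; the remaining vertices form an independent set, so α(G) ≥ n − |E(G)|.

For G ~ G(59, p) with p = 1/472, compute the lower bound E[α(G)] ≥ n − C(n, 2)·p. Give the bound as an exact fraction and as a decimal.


E[|E(G)|] = C(59, 2)·p = 1711 · (1/472) = 29/8.
E[α(G)] ≥ n − E[|E(G)|] = 59 − 29/8 = 443/8.
Numerically: ≈ 55.375.
(This is only a lower bound; the true E[α(G)] may be larger.)

E[α(G)] ≥ 443/8 ≈ 55.375.


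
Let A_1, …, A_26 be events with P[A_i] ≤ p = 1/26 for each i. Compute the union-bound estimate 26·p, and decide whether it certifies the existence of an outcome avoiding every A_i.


Union bound: P[∪_{i=1}^{26} A_i] ≤ Σ_i P[A_i] ≤ 26·p = 26·(1/26) = 1.
Numerically: 1 ≈ 1.000000.
Is 1 < 1? NO.
Since the bound 1 is ≥ 1, the union bound is uninformative here; it does NOT by itself certify existence.

26·p = 1 ≈ 1.000000; existence NOT certified by the union bound.


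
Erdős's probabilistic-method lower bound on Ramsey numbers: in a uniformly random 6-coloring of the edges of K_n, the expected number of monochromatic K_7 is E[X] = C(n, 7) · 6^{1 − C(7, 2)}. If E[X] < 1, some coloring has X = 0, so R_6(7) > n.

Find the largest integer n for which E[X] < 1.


We need C(n, 7) · 6^{1 − 21} < 1, i.e. C(n, 7) < 6^{21 − 1} = 3656158440062976.
Check values of n near the boundary:
  n = 565: C(565, 7) = 3513212521235560; 3513212521235560 < 3656158440062976? YES
  n = 566: C(566, 7) = 3557206237959440; 3557206237959440 < 3656158440062976? YES
  n = 567: C(567, 7) = 3601671315933933; 3601671315933933 < 3656158440062976? YES
  n = 568: C(568, 7) = 3646611956239704; 3646611956239704 < 3656158440062976? YES
  n = 569: C(569, 7) = 3692032389858348; 3692032389858348 < 3656158440062976? NO
The largest n with C(n, 7) < 3656158440062976 is n = 568 (where E[X] = 16882462760369/16926659444736 ≈ 0.997389). Hence R_6(7) > 568, i.e. R_6(7) ≥ 569.

Largest n = 568; hence R_6(7) > 568.


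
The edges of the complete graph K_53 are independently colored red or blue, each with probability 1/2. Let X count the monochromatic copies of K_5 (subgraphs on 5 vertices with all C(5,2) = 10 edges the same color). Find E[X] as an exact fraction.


Let X = Σ_S X_S over the C(53, 5) = 2869685 subsets S of size 5, where X_S = 1 if the K_5 on S is monochromatic.
For a fixed S, the K_5 on S has C(5, 2) = 10 edges. P[all 10 edges red] = (1/2)^10, and likewise for blue, so P[monochromatic] = 2·(1/2)^10 = 2^{1 − 10} = 1/512.
Summing: E[X] = C(53, 5) · 2^{1 − 10} = 2869685 · 1/512 = 2869685/512.
Numerically: E[X] ≈ 5604.854.

E[X] = C(53,5)·2^(1−C(5,2)) = 2869685/512 ≈ 5604.854.


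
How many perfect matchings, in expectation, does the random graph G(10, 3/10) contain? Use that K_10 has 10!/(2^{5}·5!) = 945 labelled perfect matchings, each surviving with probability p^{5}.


K_10 has 10!/(2^{5}·5!) = 945 labelled perfect matchings.
For each such perfect matching H, let X_H = 1 if all 5 edges of H are present in G. Then P[X_H = 1] = p^{5} = (3/10)^{5} = 243/100000.
Summing the indicators: E[X] = Σ_H E[X_H] = 945 · p^{5} = 945 · 243/100000 = 45927/20000.
Numerically: E[X] ≈ 2.2963.

E[X] = 945 · (3/10)^{5} = 45927/20000 ≈ 2.2963.


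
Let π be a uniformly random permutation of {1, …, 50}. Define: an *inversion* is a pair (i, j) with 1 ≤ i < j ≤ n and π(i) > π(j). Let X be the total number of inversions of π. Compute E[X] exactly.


Write X = Σ X_I over the C(50, 2) = 1225 pairs i < j, with X_I the indicator of one inversion.
There are 1225 indicators.
For each fixed pair i < j, the values π(i) and π(j) are two distinct elements of {1, …, 50} in uniformly random order; by symmetry P[π(i) > π(j)] = 1/2.
By linearity: E[X] = 1225 · (1/2) = C(50, 2) · (1/2) = 1225/2 = 1225/2 ≈ 612.50000.

E[X] = 1225/2 = 612.50000.


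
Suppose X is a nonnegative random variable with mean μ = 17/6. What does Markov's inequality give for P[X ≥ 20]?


μ = E[X] = 17/6, a = 20.
Markov: P[X ≥ 20] ≤ μ/a = (17/6)/20 = 17/120.
Numerically: ≈ 0.141667.
(Since a = 20 > μ = 2.833333, the bound 17/120 is < 1 and informative.)

P[X ≥ 20] ≤ 17/120 ≈ 0.141667.


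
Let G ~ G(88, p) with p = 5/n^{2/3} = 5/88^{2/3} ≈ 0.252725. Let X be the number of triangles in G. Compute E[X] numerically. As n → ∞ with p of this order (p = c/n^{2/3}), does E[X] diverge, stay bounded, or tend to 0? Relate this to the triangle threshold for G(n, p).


Number of potential triangles: C(88, 3) = 109736.
Each occurs with probability p³ ≈ (0.252725)³ ≈ 1.61415289e-02.
By linearity: E[X] = C(88, 3)·p³ ≈ 109736 · 1.61415289e-02 ≈ 1771.306818.
Since α = 2/3 < 1, p = c/n^{2/3} ≫ 1/n is above the triangle threshold p ~ 1/n. Asymptotically E[X] ~ (c³/6)·n^{3(1−α)} = (5³/6)·n^{1} → ∞; triangles are abundant w.h.p.

E[X] ≈ 1771.306818; in regime p = Θ(1/n^{2/3}) E[X] diverges (above the triangle threshold p ~ 1/n).


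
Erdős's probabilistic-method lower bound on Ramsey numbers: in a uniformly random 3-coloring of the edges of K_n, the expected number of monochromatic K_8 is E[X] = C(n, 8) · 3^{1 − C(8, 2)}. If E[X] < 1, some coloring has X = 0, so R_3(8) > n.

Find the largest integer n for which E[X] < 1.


We need C(n, 8) · 3^{1 − 28} < 1, i.e. C(n, 8) < 3^{28 − 1} = 7625597484987.
Check values of n near the boundary:
  n = 153: C(153, 8) = 6183023199255; 6183023199255 < 7625597484987? YES
  n = 154: C(154, 8) = 6521818990995; 6521818990995 < 7625597484987? YES
  n = 155: C(155, 8) = 6876747915675; 6876747915675 < 7625597484987? YES
  n = 156: C(156, 8) = 7248464019225; 7248464019225 < 7625597484987? YES
  n = 157: C(157, 8) = 7637643295425; 7637643295425 < 7625597484987? NO
  n = 158: C(158, 8) = 8044984271181; 8044984271181 < 7625597484987? NO
The largest n with C(n, 8) < 7625597484987 is n = 156 (where E[X] = 805384891025/847288609443 ≈ 0.9505). Hence R_3(8) > 156, i.e. R_3(8) ≥ 157.

Largest n = 156; hence R_3(8) > 156.


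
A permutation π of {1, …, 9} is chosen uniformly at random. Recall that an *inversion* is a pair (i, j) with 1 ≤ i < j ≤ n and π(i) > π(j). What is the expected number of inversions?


Write X = Σ X_I over the C(9, 2) = 36 pairs i < j, with X_I the indicator of one inversion.
There are 36 indicators.
For each fixed pair i < j, the values π(i) and π(j) are two distinct elements of {1, …, 9} in uniformly random order; by symmetry P[π(i) > π(j)] = 1/2.
By linearity: E[X] = 36 · (1/2) = C(9, 2) · (1/2) = 36/2 = 18 ≈ 18.0000.

E[X] = 18 = 18.0000.


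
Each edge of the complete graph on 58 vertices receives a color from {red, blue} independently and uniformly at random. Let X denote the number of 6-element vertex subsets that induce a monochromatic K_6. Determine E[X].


Let X = Σ_S X_S over the C(58, 6) = 40475358 subsets S of size 6, where X_S = 1 if the K_6 on S is monochromatic.
For a fixed S, the K_6 on S has C(6, 2) = 15 edges. P[all 15 edges red] = (1/2)^15, and likewise for blue, so P[monochromatic] = 2·(1/2)^15 = 2^{1 − 15} = 1/16384.
By linearity of expectation: E[X] = C(58, 6) · 2^{1 − 15} = 40475358 · 1/16384 = 20237679/8192.
Numerically: E[X] ≈ 2470.419800.

E[X] = C(58,6)·2^(1−C(6,2)) = 20237679/8192 ≈ 2470.419800.


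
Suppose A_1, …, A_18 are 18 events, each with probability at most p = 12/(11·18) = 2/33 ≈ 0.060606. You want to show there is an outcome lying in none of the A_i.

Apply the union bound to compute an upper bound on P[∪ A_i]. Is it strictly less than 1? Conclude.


Union bound: P[∪_{i=1}^{18} A_i] ≤ Σ_i P[A_i] ≤ 18·p = 18·(2/33) = 12/11.
Numerically: 12/11 ≈ 1.090909.
Is 12/11 < 1? NO.
Since the bound 12/11 is ≥ 1, the union bound is uninformative here; it does NOT by itself certify existence.

18·p = 12/11 ≈ 1.090909; existence NOT certified by the union bound.


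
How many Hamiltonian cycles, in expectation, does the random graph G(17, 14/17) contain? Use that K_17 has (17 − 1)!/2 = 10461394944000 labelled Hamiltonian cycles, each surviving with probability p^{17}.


K_17 has (17 − 1)!/2 = 10461394944000 labelled Hamiltonian cycles.
For each such Hamiltonian cycle H, let X_H = 1 if all 17 edges of H are present in G. Then P[X_H = 1] = p^{17} = (14/17)^{17} = 30491346729331195904/827240261886336764177.
Summing the indicators: E[X] = Σ_H E[X_H] = 10461394944000 · p^{17} = 10461394944000 · 30491346729331195904/827240261886336764177 = 318982020509976309331579109376000/827240261886336764177.
Numerically: E[X] ≈ 3.856e+11.

E[X] = 10461394944000 · (14/17)^{17} = 318982020509976309331579109376000/827240261886336764177 ≈ 3.856e+11.


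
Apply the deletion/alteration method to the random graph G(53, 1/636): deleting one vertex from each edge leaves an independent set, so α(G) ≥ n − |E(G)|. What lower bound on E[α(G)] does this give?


E[|E(G)|] = C(53, 2)·p = 1378 · (1/636) = 13/6.
E[α(G)] ≥ n − E[|E(G)|] = 53 − 13/6 = 305/6.
Numerically: ≈ 50.833.
(This is only a lower bound; the true E[α(G)] may be larger.)

E[α(G)] ≥ 305/6 ≈ 50.833.


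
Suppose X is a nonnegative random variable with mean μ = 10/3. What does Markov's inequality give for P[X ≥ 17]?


μ = E[X] = 10/3, a = 17.
Markov: P[X ≥ 17] ≤ μ/a = (10/3)/17 = 10/51.
Numerically: ≈ 0.19608.
(Since a = 17 > μ = 3.33333, the bound 10/51 is < 1 and informative.)

P[X ≥ 17] ≤ 10/51 ≈ 0.19608.


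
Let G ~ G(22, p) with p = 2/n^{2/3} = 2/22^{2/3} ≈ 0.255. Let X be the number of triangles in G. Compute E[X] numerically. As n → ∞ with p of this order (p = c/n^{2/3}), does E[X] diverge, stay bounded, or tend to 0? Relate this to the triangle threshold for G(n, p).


Number of potential triangles: C(22, 3) = 1540.
Each occurs with probability p³ ≈ (0.255)³ ≈ 1.65289e-02.
By linearity: E[X] = C(22, 3)·p³ ≈ 1540 · 1.65289e-02 ≈ 25.455.
Since α = 2/3 < 1, p = c/n^{2/3} ≫ 1/n is above the triangle threshold p ~ 1/n. Asymptotically E[X] ~ (c³/6)·n^{3(1−α)} = (2³/6)·n^{1} → ∞; triangles are abundant w.h.p.

E[X] ≈ 25.455; in regime p = Θ(1/n^{2/3}) E[X] diverges (above the triangle threshold p ~ 1/n).


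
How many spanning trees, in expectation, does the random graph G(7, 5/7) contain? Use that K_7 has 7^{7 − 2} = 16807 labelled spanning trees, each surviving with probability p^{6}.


K_7 has 7^{7 − 2} = 16807 labelled spanning trees.
For each such spanning tree H, let X_H = 1 if all 6 edges of H are present in G. Then P[X_H = 1] = p^{6} = (5/7)^{6} = 15625/117649.
By linearity of expectation: E[X] = Σ_H E[X_H] = 16807 · p^{6} = 16807 · 15625/117649 = 15625/7.
Numerically: E[X] ≈ 2232.1.

E[X] = 16807 · (5/7)^{6} = 15625/7 ≈ 2232.1.


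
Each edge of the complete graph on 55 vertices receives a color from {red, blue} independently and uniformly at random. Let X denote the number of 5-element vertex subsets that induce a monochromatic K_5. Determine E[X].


Let X = Σ_S X_S over the C(55, 5) = 3478761 subsets S of size 5, where X_S = 1 if the K_5 on S is monochromatic.
For a fixed S, the K_5 on S has C(5, 2) = 10 edges. P[all 10 edges red] = (1/2)^10, and likewise for blue, so P[monochromatic] = 2·(1/2)^10 = 2^{1 − 10} = 1/512.
Summing: E[X] = C(55, 5) · 2^{1 − 10} = 3478761 · 1/512 = 3478761/512.
Numerically: E[X] ≈ 6794.45508.

E[X] = C(55,5)·2^(1−C(5,2)) = 3478761/512 ≈ 6794.45508.


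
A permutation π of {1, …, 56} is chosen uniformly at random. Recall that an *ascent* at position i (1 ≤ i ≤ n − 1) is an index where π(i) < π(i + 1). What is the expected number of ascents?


Write X = Σ X_I over i = 1, …, 55, with X_I the indicator of one ascent.
There are 55 indicators.
For each fixed i, the pair (π(i), π(i+1)) is a uniformly random ordered pair of distinct values from {1, …, 56}; by symmetry P[π(i) < π(i+1)] = 1/2.
By linearity: E[X] = 55 · (1/2) = (56 − 1) · (1/2) = 55/2 ≈ 27.500000.

E[X] = 55/2 = 27.500000.


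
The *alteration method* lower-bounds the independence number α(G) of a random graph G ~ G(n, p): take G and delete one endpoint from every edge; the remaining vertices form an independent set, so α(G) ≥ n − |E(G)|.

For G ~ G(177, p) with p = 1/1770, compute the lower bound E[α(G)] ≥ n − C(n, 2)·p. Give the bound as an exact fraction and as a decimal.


E[|E(G)|] = C(177, 2)·p = 15576 · (1/1770) = 44/5.
E[α(G)] ≥ n − E[|E(G)|] = 177 − 44/5 = 841/5.
Numerically: ≈ 168.200.
(This is only a lower bound; the true E[α(G)] may be larger.)

E[α(G)] ≥ 841/5 ≈ 168.200.
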